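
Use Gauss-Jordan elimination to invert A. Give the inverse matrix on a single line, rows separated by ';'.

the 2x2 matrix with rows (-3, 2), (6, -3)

Gauss-Jordan on [A | I]:
R1 <- (1/-3)*R1:  [    1  -2/3  |  -1/3     0 ]
R2 <- R2 - (6)*R1:  [ 0  1  |  2  1 ]
R1 <- R1 - (-2/3)*R2:  [   1    0  |    1  2/3 ]
Right block of [I | A^{-1}] is the inverse:
[ 1  2/3 ]
[ 2    1 ]

inverse = [1 2/3; 2 1]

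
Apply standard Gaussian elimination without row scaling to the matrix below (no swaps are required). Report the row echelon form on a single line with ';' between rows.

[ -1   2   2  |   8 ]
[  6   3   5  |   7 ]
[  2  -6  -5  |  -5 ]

REF = [-1 2 2 8; 0 15 17 55; 0 0 19/15 55/3]

Forward elimination:
R2 <- R2 - (-6)*R1:  [  0  15  17  55 ]
R3 <- R3 - (-2)*R1:  [  0  -2  -1  11 ]
R3 <- R3 - (-2/15)*R2:  [     0      0  19/15   55/3 ]
Row echelon form:
[ -1   2      2  |     8 ]
[  0  15     17  |    55 ]
[  0   0  19/15  |  55/3 ]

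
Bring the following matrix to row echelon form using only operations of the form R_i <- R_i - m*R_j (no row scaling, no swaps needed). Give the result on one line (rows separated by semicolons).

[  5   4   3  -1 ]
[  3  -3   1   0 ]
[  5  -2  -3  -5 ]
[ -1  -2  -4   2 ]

Forward elimination:
R2 <- R2 - (3/5)*R1:  [     0  -27/5   -4/5    3/5 ]
R3 <- R3 - (1)*R1:  [  0  -6  -6  -4 ]
R4 <- R4 - (-1/5)*R1:  [     0   -6/5  -17/5    9/5 ]
R3 <- R3 - (10/9)*R2:  [     0      0  -46/9  -14/3 ]
R4 <- R4 - (2/9)*R2:  [     0      0  -29/9    5/3 ]
R4 <- R4 - (29/46)*R3:  [      0       0       0  106/23 ]
Row echelon form:
[ 5      4      3      -1 ]
[ 0  -27/5   -4/5     3/5 ]
[ 0      0  -46/9   -14/3 ]
[ 0      0      0  106/23 ]

REF = [5 4 3 -1; 0 -27/5 -4/5 3/5; 0 0 -46/9 -14/3; 0 0 0 106/23]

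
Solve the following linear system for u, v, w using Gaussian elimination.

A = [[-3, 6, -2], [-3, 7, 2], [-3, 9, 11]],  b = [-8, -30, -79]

Forward elimination on [A|b]:
R2 <- R2 - (1)*R1:  [   0    1    4  -22 ]
R3 <- R3 - (1)*R1:  [   0    3   13  -71 ]
R3 <- R3 - (3)*R2:  [  0   0   1  -5 ]
Row echelon form:
[ -3  6  -2  |   -8 ]
[  0  1   4  |  -22 ]
[  0  0   1  |   -5 ]
Back-substitution:
w = (-5) / 1 = -5
v = (-22 - (4)*(-5)) / 1 = -2
u = (-8 - (6)*(-2) - (-2)*(-5)) / -3 = 2

(2, -2, -5)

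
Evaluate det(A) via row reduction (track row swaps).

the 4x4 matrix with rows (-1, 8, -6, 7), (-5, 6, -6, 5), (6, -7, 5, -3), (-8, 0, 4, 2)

Forward elimination:
R2 <- R2 - (5)*R1:  [   0  -34   24  -30 ]
R3 <- R3 - (-6)*R1:  [   0   41  -31   39 ]
R4 <- R4 - (8)*R1:  [   0  -64   52  -54 ]
R3 <- R3 - (-41/34)*R2:  [      0       0  -35/17   48/17 ]
R4 <- R4 - (32/17)*R2:  [      0       0  116/17   42/17 ]
R4 <- R4 - (-116/35)*R3:  [      0       0       0  414/35 ]
Upper-triangular form:
[ -1    8      -6       7 ]
[  0  -34      24     -30 ]
[  0    0  -35/17   48/17 ]
[  0    0       0  414/35 ]
det(A) = (-1)^0 * (-1) * (-34) * (-35/17) * (414/35) = -828  (0 row swaps -> sign +1)

det(A) = -828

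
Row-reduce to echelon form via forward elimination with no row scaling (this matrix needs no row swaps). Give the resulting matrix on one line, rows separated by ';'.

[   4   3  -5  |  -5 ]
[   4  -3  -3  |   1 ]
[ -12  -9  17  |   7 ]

REF = [4 3 -5 -5; 0 -6 2 6; 0 0 2 -8]

Forward elimination:
R2 <- R2 - (1)*R1:  [  0  -6   2   6 ]
R3 <- R3 - (-3)*R1:  [  0   0   2  -8 ]
Row echelon form:
[ 4   3  -5  |  -5 ]
[ 0  -6   2  |   6 ]
[ 0   0   2  |  -8 ]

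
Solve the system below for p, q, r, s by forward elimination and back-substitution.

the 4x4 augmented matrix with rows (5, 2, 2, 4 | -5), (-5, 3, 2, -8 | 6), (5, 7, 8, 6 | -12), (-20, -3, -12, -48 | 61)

(1, -3, 2, -2)

Forward elimination on [A|b]:
R2 <- R2 - (-1)*R1:  [  0   5   4  -4   1 ]
R3 <- R3 - (1)*R1:  [  0   5   6   2  -7 ]
R4 <- R4 - (-4)*R1:  [   0    5   -4  -32   41 ]
R3 <- R3 - (1)*R2:  [  0   0   2   6  -8 ]
R4 <- R4 - (1)*R2:  [   0    0   -8  -28   40 ]
R4 <- R4 - (-4)*R3:  [  0   0   0  -4   8 ]
Row echelon form:
[ 5  2  2   4  |  -5 ]
[ 0  5  4  -4  |   1 ]
[ 0  0  2   6  |  -8 ]
[ 0  0  0  -4  |   8 ]
Back-substitution:
s = (8) / -4 = -2
r = (-8 - (6)*(-2)) / 2 = 2
q = (1 - (4)*(2) - (-4)*(-2)) / 5 = -3
p = (-5 - (2)*(-3) - (2)*(2) - (4)*(-2)) / 5 = 1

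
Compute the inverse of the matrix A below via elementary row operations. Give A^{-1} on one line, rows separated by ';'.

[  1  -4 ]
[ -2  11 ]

inverse = [11/3 4/3; 2/3 1/3]

Gauss-Jordan on [A | I]:
R2 <- R2 - (-2)*R1:  [ 0  3  |  2  1 ]
R2 <- (1/3)*R2:  [   0    1  |  2/3  1/3 ]
R1 <- R1 - (-4)*R2:  [    1     0  |  11/3   4/3 ]
Right block of [I | A^{-1}] is the inverse:
[ 11/3  4/3 ]
[  2/3  1/3 ]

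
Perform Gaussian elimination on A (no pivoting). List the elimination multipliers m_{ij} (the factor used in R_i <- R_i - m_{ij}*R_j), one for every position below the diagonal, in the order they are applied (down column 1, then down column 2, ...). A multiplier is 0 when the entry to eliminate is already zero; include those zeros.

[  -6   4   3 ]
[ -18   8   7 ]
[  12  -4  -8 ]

Forward elimination:
R2 <- R2 - (3)*R1:  [  0  -4  -2 ]
R3 <- R3 - (-2)*R1:  [  0   4  -2 ]
R3 <- R3 - (-1)*R2:  [  0   0  -4 ]
Multipliers (in order of application): m_{21} = 3, m_{31} = -2, m_{32} = -1

multipliers: 3, -2, -1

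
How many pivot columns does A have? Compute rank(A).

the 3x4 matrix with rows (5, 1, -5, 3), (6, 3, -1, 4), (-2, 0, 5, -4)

Row reduction:
R2 <- R2 - (6/5)*R1:  [   0  9/5    5  2/5 ]
R3 <- R3 - (-2/5)*R1:  [     0    2/5      3  -14/5 ]
R3 <- R3 - (2/9)*R2:  [     0      0   17/9  -26/9 ]
Row echelon form:
[ 5    1    -5      3 ]
[ 0  9/5     5    2/5 ]
[ 0    0  17/9  -26/9 ]
Nonzero rows / pivot columns: 3

rank(A) = 3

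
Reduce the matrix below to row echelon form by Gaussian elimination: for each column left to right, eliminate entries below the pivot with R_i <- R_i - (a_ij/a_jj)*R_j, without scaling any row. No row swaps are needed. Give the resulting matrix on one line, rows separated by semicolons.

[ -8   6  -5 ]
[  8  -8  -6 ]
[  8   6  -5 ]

Forward elimination:
R2 <- R2 - (-1)*R1:  [   0   -2  -11 ]
R3 <- R3 - (-1)*R1:  [   0   12  -10 ]
R3 <- R3 - (-6)*R2:  [   0    0  -76 ]
Row echelon form:
[ -8   6   -5 ]
[  0  -2  -11 ]
[  0   0  -76 ]

REF = [-8 6 -5; 0 -2 -11; 0 0 -76]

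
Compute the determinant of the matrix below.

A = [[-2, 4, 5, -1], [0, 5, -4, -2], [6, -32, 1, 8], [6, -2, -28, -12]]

Forward elimination:
R3 <- R3 - (-3)*R1:  [   0  -20   16    5 ]
R4 <- R4 - (-3)*R1:  [   0   10  -13  -15 ]
R3 <- R3 - (-4)*R2:  [  0   0   0  -3 ]
R4 <- R4 - (2)*R2:  [   0    0   -5  -11 ]
R3 <-> R4   (pivot in column 3 was zero)
[ -2  4   5   -1 ]
[  0  5  -4   -2 ]
[  0  0  -5  -11 ]
[  0  0   0   -3 ]
Upper-triangular form:
[ -2  4   5   -1 ]
[  0  5  -4   -2 ]
[  0  0  -5  -11 ]
[  0  0   0   -3 ]
det(A) = (-1)^1 * (-2) * (5) * (-5) * (-3) = 150  (1 row swap -> sign -1)

det(A) = 150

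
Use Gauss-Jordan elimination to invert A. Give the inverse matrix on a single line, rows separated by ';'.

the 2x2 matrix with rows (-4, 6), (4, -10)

inverse = [-5/8 -3/8; -1/4 -1/4]

Gauss-Jordan on [A | I]:
R1 <- (1/-4)*R1:  [    1  -3/2  |  -1/4     0 ]
R2 <- R2 - (4)*R1:  [  0  -4  |   1   1 ]
R2 <- (1/-4)*R2:  [    0     1  |  -1/4  -1/4 ]
R1 <- R1 - (-3/2)*R2:  [    1     0  |  -5/8  -3/8 ]
Right block of [I | A^{-1}] is the inverse:
[ -5/8  -3/8 ]
[ -1/4  -1/4 ]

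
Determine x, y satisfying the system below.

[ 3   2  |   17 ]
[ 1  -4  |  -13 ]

(3, 4)

Forward elimination on [A|b]:
R2 <- R2 - (1/3)*R1:  [     0  -14/3  -56/3 ]
Row echelon form:
[ 3      2  |     17 ]
[ 0  -14/3  |  -56/3 ]
Back-substitution:
y = (-56/3) / (-14/3) = 4
x = (17 - (2)*(4)) / 3 = 3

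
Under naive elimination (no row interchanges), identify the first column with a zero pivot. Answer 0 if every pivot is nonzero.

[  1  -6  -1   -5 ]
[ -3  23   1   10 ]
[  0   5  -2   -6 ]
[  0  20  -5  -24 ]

Naive forward elimination:
R2 <- R2 - (-3)*R1:  [  0   5  -2  -5 ]
R3 <- R3 - (1)*R2:  [  0   0   0  -1 ]
R4 <- R4 - (4)*R2:  [  0   0   3  -4 ]
Matrix at this point:
[ 1  -6  -1  -5 ]
[ 0   5  -2  -5 ]
[ 0   0   0  -1 ]
[ 0   0   3  -4 ]
Pivot entry (3,3) is zero but row 4 has 3 in column 3 -> naive elimination stops; a row interchange (e.g. R3 <-> R4) would be required here.

first zero-pivot column = 3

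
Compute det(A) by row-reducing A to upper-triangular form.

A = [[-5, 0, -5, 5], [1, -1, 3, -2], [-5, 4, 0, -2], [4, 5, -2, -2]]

Forward elimination:
R2 <- R2 - (-1/5)*R1:  [  0  -1   2  -1 ]
R3 <- R3 - (1)*R1:  [  0   4   5  -7 ]
R4 <- R4 - (-4/5)*R1:  [  0   5  -6   2 ]
R3 <- R3 - (-4)*R2:  [   0    0   13  -11 ]
R4 <- R4 - (-5)*R2:  [  0   0   4  -3 ]
R4 <- R4 - (4/13)*R3:  [    0     0     0  5/13 ]
Upper-triangular form:
[ -5   0  -5     5 ]
[  0  -1   2    -1 ]
[  0   0  13   -11 ]
[  0   0   0  5/13 ]
det(A) = (-1)^0 * (-5) * (-1) * (13) * (5/13) = 25  (0 row swaps -> sign +1)

det(A) = 25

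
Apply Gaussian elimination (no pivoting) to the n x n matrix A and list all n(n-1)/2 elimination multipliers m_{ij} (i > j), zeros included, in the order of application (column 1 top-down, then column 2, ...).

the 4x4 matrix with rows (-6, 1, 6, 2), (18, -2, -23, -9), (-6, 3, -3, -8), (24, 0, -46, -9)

Forward elimination:
R2 <- R2 - (-3)*R1:  [  0   1  -5  -3 ]
R3 <- R3 - (1)*R1:  [   0    2   -9  -10 ]
R4 <- R4 - (-4)*R1:  [   0    4  -22   -1 ]
R3 <- R3 - (2)*R2:  [  0   0   1  -4 ]
R4 <- R4 - (4)*R2:  [  0   0  -2  11 ]
R4 <- R4 - (-2)*R3:  [ 0  0  0  3 ]
Multipliers (in order of application): m_{21} = -3, m_{31} = 1, m_{41} = -4, m_{32} = 2, m_{42} = 4, m_{43} = -2

multipliers: -3, 1, -4, 2, 4, -2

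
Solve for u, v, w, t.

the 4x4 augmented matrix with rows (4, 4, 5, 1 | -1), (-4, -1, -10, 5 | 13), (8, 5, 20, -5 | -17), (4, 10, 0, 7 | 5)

Forward elimination on [A|b]:
R2 <- R2 - (-1)*R1:  [  0   3  -5   6  12 ]
R3 <- R3 - (2)*R1:  [   0   -3   10   -7  -15 ]
R4 <- R4 - (1)*R1:  [  0   6  -5   6   6 ]
R3 <- R3 - (-1)*R2:  [  0   0   5  -1  -3 ]
R4 <- R4 - (2)*R2:  [   0    0    5   -6  -18 ]
R4 <- R4 - (1)*R3:  [   0    0    0   -5  -15 ]
Row echelon form:
[ 4  4   5   1  |   -1 ]
[ 0  3  -5   6  |   12 ]
[ 0  0   5  -1  |   -3 ]
[ 0  0   0  -5  |  -15 ]
Back-substitution:
t = (-15) / -5 = 3
w = (-3 - (-1)*(3)) / 5 = 0
v = (12 - (-5)*(0) - (6)*(3)) / 3 = -2
u = (-1 - (4)*(-2) - (5)*(0) - (1)*(3)) / 4 = 1

(1, -2, 0, 3)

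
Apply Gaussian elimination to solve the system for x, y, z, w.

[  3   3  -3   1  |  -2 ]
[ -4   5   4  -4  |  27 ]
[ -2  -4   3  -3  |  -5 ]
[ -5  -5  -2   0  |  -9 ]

Forward elimination on [A|b]:
R2 <- R2 - (-4/3)*R1:  [    0     9     0  -8/3  73/3 ]
R3 <- R3 - (-2/3)*R1:  [     0     -2      1   -7/3  -19/3 ]
R4 <- R4 - (-5/3)*R1:  [     0      0     -7    5/3  -37/3 ]
R3 <- R3 - (-2/9)*R2:  [      0       0       1  -79/27  -25/27 ]
R4 <- R4 - (-7)*R3:  [       0        0        0  -508/27  -508/27 ]
Row echelon form:
[ 3  3  -3        1  |       -2 ]
[ 0  9   0     -8/3  |     73/3 ]
[ 0  0   1   -79/27  |   -25/27 ]
[ 0  0   0  -508/27  |  -508/27 ]
Back-substitution:
w = (-508/27) / (-508/27) = 1
z = (-25/27 - (-79/27)*(1)) / 1 = 2
y = (73/3 - (-8/3)*(1)) / 9 = 3
x = (-2 - (3)*(3) - (-3)*(2) - (1)*(1)) / 3 = -2

(-2, 3, 2, 1)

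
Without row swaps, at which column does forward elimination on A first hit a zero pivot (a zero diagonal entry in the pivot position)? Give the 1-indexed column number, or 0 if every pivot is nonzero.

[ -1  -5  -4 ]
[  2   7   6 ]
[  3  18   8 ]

first zero-pivot column = 0

Naive forward elimination:
R2 <- R2 - (-2)*R1:  [  0  -3  -2 ]
R3 <- R3 - (-3)*R1:  [  0   3  -4 ]
R3 <- R3 - (-1)*R2:  [  0   0  -6 ]
All pivots nonzero; naive elimination completes without hitting a zero pivot.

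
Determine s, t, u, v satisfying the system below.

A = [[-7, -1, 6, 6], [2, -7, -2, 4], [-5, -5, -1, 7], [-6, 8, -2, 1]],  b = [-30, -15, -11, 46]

(1, 5, -5, 2)

Forward elimination on [A|b]:
R2 <- R2 - (-2/7)*R1:  [      0   -51/7    -2/7    40/7  -165/7 ]
R3 <- R3 - (5/7)*R1:  [     0  -30/7  -37/7   19/7   73/7 ]
R4 <- R4 - (6/7)*R1:  [     0   62/7  -50/7  -29/7  502/7 ]
R3 <- R3 - (10/17)*R2:  [      0       0  -87/17  -11/17  413/17 ]
R4 <- R4 - (-62/51)*R2:  [       0        0  -382/51   143/51   732/17 ]
R4 <- R4 - (382/261)*R3:  [        0         0         0   979/261  1958/261 ]
Row echelon form:
[ -7     -1       6        6  |       -30 ]
[  0  -51/7    -2/7     40/7  |    -165/7 ]
[  0      0  -87/17   -11/17  |    413/17 ]
[  0      0       0  979/261  |  1958/261 ]
Back-substitution:
v = (1958/261) / (979/261) = 2
u = (413/17 - (-11/17)*(2)) / (-87/17) = -5
t = (-165/7 - (-2/7)*(-5) - (40/7)*(2)) / (-51/7) = 5
s = (-30 - (-1)*(5) - (6)*(-5) - (6)*(2)) / -7 = 1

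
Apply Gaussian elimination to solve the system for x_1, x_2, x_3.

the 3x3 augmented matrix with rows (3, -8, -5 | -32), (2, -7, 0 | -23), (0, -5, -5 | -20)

(-1, 3, 1)

Forward elimination on [A|b]:
R2 <- R2 - (2/3)*R1:  [    0  -5/3  10/3  -5/3 ]
R3 <- R3 - (3)*R2:  [   0    0  -15  -15 ]
Row echelon form:
[ 3    -8    -5  |   -32 ]
[ 0  -5/3  10/3  |  -5/3 ]
[ 0     0   -15  |   -15 ]
Back-substitution:
x_3 = (-15) / -15 = 1
x_2 = (-5/3 - (10/3)*(1)) / (-5/3) = 3
x_1 = (-32 - (-8)*(3) - (-5)*(1)) / 3 = -1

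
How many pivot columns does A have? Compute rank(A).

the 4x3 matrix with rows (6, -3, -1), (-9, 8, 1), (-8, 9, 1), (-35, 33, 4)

Row reduction:
R2 <- R2 - (-3/2)*R1:  [    0   7/2  -1/2 ]
R3 <- R3 - (-4/3)*R1:  [    0     5  -1/3 ]
R4 <- R4 - (-35/6)*R1:  [     0   31/2  -11/6 ]
R3 <- R3 - (10/7)*R2:  [    0     0  8/21 ]
R4 <- R4 - (31/7)*R2:  [    0     0  8/21 ]
R4 <- R4 - (1)*R3:  [ 0  0  0 ]
Row echelon form:
[ 6   -3    -1 ]
[ 0  7/2  -1/2 ]
[ 0    0  8/21 ]
[ 0    0     0 ]
Nonzero rows / pivot columns: 3

rank(A) = 3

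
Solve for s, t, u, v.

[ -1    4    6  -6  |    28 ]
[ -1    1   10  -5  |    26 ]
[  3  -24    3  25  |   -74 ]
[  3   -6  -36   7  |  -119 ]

(4, 5, 3, 1)

Forward elimination on [A|b]:
R2 <- R2 - (1)*R1:  [  0  -3   4   1  -2 ]
R3 <- R3 - (-3)*R1:  [   0  -12   21    7   10 ]
R4 <- R4 - (-3)*R1:  [   0    6  -18  -11  -35 ]
R3 <- R3 - (4)*R2:  [  0   0   5   3  18 ]
R4 <- R4 - (-2)*R2:  [   0    0  -10   -9  -39 ]
R4 <- R4 - (-2)*R3:  [  0   0   0  -3  -3 ]
Row echelon form:
[ -1   4  6  -6  |  28 ]
[  0  -3  4   1  |  -2 ]
[  0   0  5   3  |  18 ]
[  0   0  0  -3  |  -3 ]
Back-substitution:
v = (-3) / -3 = 1
u = (18 - (3)*(1)) / 5 = 3
t = (-2 - (4)*(3) - (1)*(1)) / -3 = 5
s = (28 - (4)*(5) - (6)*(3) - (-6)*(1)) / -1 = 4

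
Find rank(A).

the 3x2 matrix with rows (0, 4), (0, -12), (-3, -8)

Row reduction:
R1 <-> R3   (pivot in column 1 was zero)
[ -3   -8 ]
[  0  -12 ]
[  0    4 ]
R3 <- R3 - (-1/3)*R2:  [ 0  0 ]
Row echelon form:
[ -3   -8 ]
[  0  -12 ]
[  0    0 ]
Nonzero rows / pivot columns: 2

rank(A) = 2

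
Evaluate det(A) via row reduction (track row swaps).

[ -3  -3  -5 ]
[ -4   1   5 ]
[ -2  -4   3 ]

det(A) = -165

Forward elimination:
R2 <- R2 - (4/3)*R1:  [    0     5  35/3 ]
R3 <- R3 - (2/3)*R1:  [    0    -2  19/3 ]
R3 <- R3 - (-2/5)*R2:  [  0   0  11 ]
Upper-triangular form:
[ -3  -3    -5 ]
[  0   5  35/3 ]
[  0   0    11 ]
det(A) = (-1)^0 * (-3) * (5) * (11) = -165  (0 row swaps -> sign +1)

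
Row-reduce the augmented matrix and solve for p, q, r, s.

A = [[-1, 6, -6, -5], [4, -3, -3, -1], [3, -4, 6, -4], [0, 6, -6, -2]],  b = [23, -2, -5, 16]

(-1, 1, -1, -2)

Forward elimination on [A|b]:
R2 <- R2 - (-4)*R1:  [   0   21  -27  -21   90 ]
R3 <- R3 - (-3)*R1:  [   0   14  -12  -19   64 ]
R3 <- R3 - (2/3)*R2:  [  0   0   6  -5   4 ]
R4 <- R4 - (2/7)*R2:  [     0      0   12/7      4  -68/7 ]
R4 <- R4 - (2/7)*R3:  [     0      0      0   38/7  -76/7 ]
Row echelon form:
[ -1   6   -6    -5  |     23 ]
[  0  21  -27   -21  |     90 ]
[  0   0    6    -5  |      4 ]
[  0   0    0  38/7  |  -76/7 ]
Back-substitution:
s = (-76/7) / (38/7) = -2
r = (4 - (-5)*(-2)) / 6 = -1
q = (90 - (-27)*(-1) - (-21)*(-2)) / 21 = 1
p = (23 - (6)*(1) - (-6)*(-1) - (-5)*(-2)) / -1 = -1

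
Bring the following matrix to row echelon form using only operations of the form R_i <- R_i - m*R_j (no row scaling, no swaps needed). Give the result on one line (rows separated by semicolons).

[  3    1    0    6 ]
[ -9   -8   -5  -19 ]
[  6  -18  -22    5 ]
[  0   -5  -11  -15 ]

Forward elimination:
R2 <- R2 - (-3)*R1:  [  0  -5  -5  -1 ]
R3 <- R3 - (2)*R1:  [   0  -20  -22   -7 ]
R3 <- R3 - (4)*R2:  [  0   0  -2  -3 ]
R4 <- R4 - (1)*R2:  [   0    0   -6  -14 ]
R4 <- R4 - (3)*R3:  [  0   0   0  -5 ]
Row echelon form:
[ 3   1   0   6 ]
[ 0  -5  -5  -1 ]
[ 0   0  -2  -3 ]
[ 0   0   0  -5 ]

REF = [3 1 0 6; 0 -5 -5 -1; 0 0 -2 -3; 0 0 0 -5]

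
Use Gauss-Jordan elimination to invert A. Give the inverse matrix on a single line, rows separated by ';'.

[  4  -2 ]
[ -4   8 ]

inverse = [1/3 1/12; 1/6 1/6]

Gauss-Jordan on [A | I]:
R1 <- (1/4)*R1:  [    1  -1/2  |   1/4     0 ]
R2 <- R2 - (-4)*R1:  [ 0  6  |  1  1 ]
R2 <- (1/6)*R2:  [   0    1  |  1/6  1/6 ]
R1 <- R1 - (-1/2)*R2:  [    1     0  |   1/3  1/12 ]
Right block of [I | A^{-1}] is the inverse:
[ 1/3  1/12 ]
[ 1/6   1/6 ]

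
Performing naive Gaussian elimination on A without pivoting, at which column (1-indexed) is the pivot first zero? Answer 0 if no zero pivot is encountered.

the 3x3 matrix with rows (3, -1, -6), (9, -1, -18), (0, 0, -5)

Naive forward elimination:
R2 <- R2 - (3)*R1:  [ 0  2  0 ]
All pivots nonzero; naive elimination completes without hitting a zero pivot.

first zero-pivot column = 0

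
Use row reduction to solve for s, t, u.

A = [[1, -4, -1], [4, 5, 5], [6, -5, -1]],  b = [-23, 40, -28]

(0, 5, 3)

Forward elimination on [A|b]:
R2 <- R2 - (4)*R1:  [   0   21    9  132 ]
R3 <- R3 - (6)*R1:  [   0   19    5  110 ]
R3 <- R3 - (19/21)*R2:  [     0      0  -22/7  -66/7 ]
Row echelon form:
[ 1  -4     -1  |    -23 ]
[ 0  21      9  |    132 ]
[ 0   0  -22/7  |  -66/7 ]
Back-substitution:
u = (-66/7) / (-22/7) = 3
t = (132 - (9)*(3)) / 21 = 5
s = (-23 - (-4)*(5) - (-1)*(3)) / 1 = 0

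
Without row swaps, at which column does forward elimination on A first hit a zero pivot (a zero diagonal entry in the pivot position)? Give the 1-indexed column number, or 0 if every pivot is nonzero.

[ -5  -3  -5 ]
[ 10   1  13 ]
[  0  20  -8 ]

first zero-pivot column = 0

Naive forward elimination:
R2 <- R2 - (-2)*R1:  [  0  -5   3 ]
R3 <- R3 - (-4)*R2:  [ 0  0  4 ]
All pivots nonzero; naive elimination completes without hitting a zero pivot.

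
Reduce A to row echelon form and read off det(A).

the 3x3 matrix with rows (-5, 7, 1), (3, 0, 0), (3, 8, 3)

det(A) = -39

Forward elimination:
R2 <- R2 - (-3/5)*R1:  [    0  21/5   3/5 ]
R3 <- R3 - (-3/5)*R1:  [    0  61/5  18/5 ]
R3 <- R3 - (61/21)*R2:  [    0     0  13/7 ]
Upper-triangular form:
[ -5     7     1 ]
[  0  21/5   3/5 ]
[  0     0  13/7 ]
det(A) = (-1)^0 * (-5) * (21/5) * (13/7) = -39  (0 row swaps -> sign +1)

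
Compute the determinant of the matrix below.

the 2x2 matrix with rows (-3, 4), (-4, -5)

Forward elimination:
R2 <- R2 - (4/3)*R1:  [     0  -31/3 ]
Upper-triangular form:
[ -3      4 ]
[  0  -31/3 ]
det(A) = (-1)^0 * (-3) * (-31/3) = 31  (0 row swaps -> sign +1)

det(A) = 31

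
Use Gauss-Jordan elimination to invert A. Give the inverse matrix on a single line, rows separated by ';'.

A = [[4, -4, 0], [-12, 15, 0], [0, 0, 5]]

Gauss-Jordan on [A | I]:
R1 <- (1/4)*R1:  [   1   -1    0  |  1/4    0    0 ]
R2 <- R2 - (-12)*R1:  [ 0  3  0  |  3  1  0 ]
R2 <- (1/3)*R2:  [   0    1    0  |    1  1/3    0 ]
R1 <- R1 - (-1)*R2:  [   1    0    0  |  5/4  1/3    0 ]
R3 <- (1/5)*R3:  [   0    0    1  |    0    0  1/5 ]
Right block of [I | A^{-1}] is the inverse:
[ 5/4  1/3    0 ]
[   1  1/3    0 ]
[   0    0  1/5 ]

inverse = [5/4 1/3 0; 1 1/3 0; 0 0 1/5]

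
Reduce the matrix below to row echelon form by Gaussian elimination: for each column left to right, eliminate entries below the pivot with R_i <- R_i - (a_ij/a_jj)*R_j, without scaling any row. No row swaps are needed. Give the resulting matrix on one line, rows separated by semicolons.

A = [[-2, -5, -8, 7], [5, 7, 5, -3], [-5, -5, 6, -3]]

REF = [-2 -5 -8 7; 0 -11/2 -15 29/2; 0 0 61/11 -8/11]

Forward elimination:
R2 <- R2 - (-5/2)*R1:  [     0  -11/2    -15   29/2 ]
R3 <- R3 - (5/2)*R1:  [     0   15/2     26  -41/2 ]
R3 <- R3 - (-15/11)*R2:  [     0      0  61/11  -8/11 ]
Row echelon form:
[ -2     -5     -8      7 ]
[  0  -11/2    -15   29/2 ]
[  0      0  61/11  -8/11 ]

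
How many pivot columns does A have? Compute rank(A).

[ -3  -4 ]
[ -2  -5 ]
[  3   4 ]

Row reduction:
R2 <- R2 - (2/3)*R1:  [    0  -7/3 ]
R3 <- R3 - (-1)*R1:  [ 0  0 ]
Row echelon form:
[ -3    -4 ]
[  0  -7/3 ]
[  0     0 ]
Nonzero rows / pivot columns: 2

rank(A) = 2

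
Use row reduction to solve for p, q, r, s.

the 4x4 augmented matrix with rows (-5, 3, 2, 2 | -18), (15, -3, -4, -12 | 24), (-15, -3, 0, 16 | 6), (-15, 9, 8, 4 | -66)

Forward elimination on [A|b]:
R2 <- R2 - (-3)*R1:  [   0    6    2   -6  -30 ]
R3 <- R3 - (3)*R1:  [   0  -12   -6   10   60 ]
R4 <- R4 - (3)*R1:  [   0    0    2   -2  -12 ]
R3 <- R3 - (-2)*R2:  [  0   0  -2  -2   0 ]
R4 <- R4 - (-1)*R3:  [   0    0    0   -4  -12 ]
Row echelon form:
[ -5  3   2   2  |  -18 ]
[  0  6   2  -6  |  -30 ]
[  0  0  -2  -2  |    0 ]
[  0  0   0  -4  |  -12 ]
Back-substitution:
s = (-12) / -4 = 3
r = (0 - (-2)*(3)) / -2 = -3
q = (-30 - (2)*(-3) - (-6)*(3)) / 6 = -1
p = (-18 - (3)*(-1) - (2)*(-3) - (2)*(3)) / -5 = 3

(3, -1, -3, 3)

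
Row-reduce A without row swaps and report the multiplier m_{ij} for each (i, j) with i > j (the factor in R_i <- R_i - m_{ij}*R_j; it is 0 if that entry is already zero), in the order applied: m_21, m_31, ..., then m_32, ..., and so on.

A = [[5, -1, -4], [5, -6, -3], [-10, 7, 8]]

multipliers: 1, -2, -1

Forward elimination:
R2 <- R2 - (1)*R1:  [  0  -5   1 ]
R3 <- R3 - (-2)*R1:  [ 0  5  0 ]
R3 <- R3 - (-1)*R2:  [ 0  0  1 ]
Multipliers (in order of application): m_{21} = 1, m_{31} = -2, m_{32} = -1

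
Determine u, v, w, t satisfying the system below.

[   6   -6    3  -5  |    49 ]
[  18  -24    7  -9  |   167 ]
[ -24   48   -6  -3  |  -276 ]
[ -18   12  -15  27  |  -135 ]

(2, -5, -1, -2)

Forward elimination on [A|b]:
R2 <- R2 - (3)*R1:  [  0  -6  -2   6  20 ]
R3 <- R3 - (-4)*R1:  [   0   24    6  -23  -80 ]
R4 <- R4 - (-3)*R1:  [  0  -6  -6  12  12 ]
R3 <- R3 - (-4)*R2:  [  0   0  -2   1   0 ]
R4 <- R4 - (1)*R2:  [  0   0  -4   6  -8 ]
R4 <- R4 - (2)*R3:  [  0   0   0   4  -8 ]
Row echelon form:
[ 6  -6   3  -5  |  49 ]
[ 0  -6  -2   6  |  20 ]
[ 0   0  -2   1  |   0 ]
[ 0   0   0   4  |  -8 ]
Back-substitution:
t = (-8) / 4 = -2
w = (0 - (1)*(-2)) / -2 = -1
v = (20 - (-2)*(-1) - (6)*(-2)) / -6 = -5
u = (49 - (-6)*(-5) - (3)*(-1) - (-5)*(-2)) / 6 = 2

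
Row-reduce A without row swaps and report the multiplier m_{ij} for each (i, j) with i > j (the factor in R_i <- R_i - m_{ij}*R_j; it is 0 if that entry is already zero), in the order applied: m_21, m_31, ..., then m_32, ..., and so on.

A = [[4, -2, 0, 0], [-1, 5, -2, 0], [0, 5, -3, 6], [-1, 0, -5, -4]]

multipliers: -1/4, 0, -1/4, 10/9, -1/9, 47/7

Forward elimination:
R2 <- R2 - (-1/4)*R1:  [   0  9/2   -2    0 ]
R3: entry in column 1 is already 0 -> m_{31} = 0 (no row operation needed)
R4 <- R4 - (-1/4)*R1:  [    0  -1/2    -5    -4 ]
R3 <- R3 - (10/9)*R2:  [    0     0  -7/9     6 ]
R4 <- R4 - (-1/9)*R2:  [     0      0  -47/9     -4 ]
R4 <- R4 - (47/7)*R3:  [      0       0       0  -310/7 ]
Multipliers (in order of application): m_{21} = -1/4, m_{31} = 0, m_{41} = -1/4, m_{32} = 10/9, m_{42} = -1/9, m_{43} = 47/7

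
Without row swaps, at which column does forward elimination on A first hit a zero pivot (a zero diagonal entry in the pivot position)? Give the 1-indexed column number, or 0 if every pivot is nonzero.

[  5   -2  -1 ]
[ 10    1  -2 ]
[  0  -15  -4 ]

Naive forward elimination:
R2 <- R2 - (2)*R1:  [ 0  5  0 ]
R3 <- R3 - (-3)*R2:  [  0   0  -4 ]
All pivots nonzero; naive elimination completes without hitting a zero pivot.

first zero-pivot column = 0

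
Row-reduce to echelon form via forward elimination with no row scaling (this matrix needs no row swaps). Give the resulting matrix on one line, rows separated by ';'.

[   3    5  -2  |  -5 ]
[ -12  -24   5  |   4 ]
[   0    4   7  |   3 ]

REF = [3 5 -2 -5; 0 -4 -3 -16; 0 0 4 -13]

Forward elimination:
R2 <- R2 - (-4)*R1:  [   0   -4   -3  -16 ]
R3 <- R3 - (-1)*R2:  [   0    0    4  -13 ]
Row echelon form:
[ 3   5  -2  |   -5 ]
[ 0  -4  -3  |  -16 ]
[ 0   0   4  |  -13 ]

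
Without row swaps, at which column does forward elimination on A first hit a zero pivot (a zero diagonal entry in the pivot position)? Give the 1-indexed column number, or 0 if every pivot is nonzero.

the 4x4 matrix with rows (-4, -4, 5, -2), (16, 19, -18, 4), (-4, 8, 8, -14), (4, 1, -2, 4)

Naive forward elimination:
R2 <- R2 - (-4)*R1:  [  0   3   2  -4 ]
R3 <- R3 - (1)*R1:  [   0   12    3  -12 ]
R4 <- R4 - (-1)*R1:  [  0  -3   3   2 ]
R3 <- R3 - (4)*R2:  [  0   0  -5   4 ]
R4 <- R4 - (-1)*R2:  [  0   0   5  -2 ]
R4 <- R4 - (-1)*R3:  [ 0  0  0  2 ]
All pivots nonzero; naive elimination completes without hitting a zero pivot.

first zero-pivot column = 0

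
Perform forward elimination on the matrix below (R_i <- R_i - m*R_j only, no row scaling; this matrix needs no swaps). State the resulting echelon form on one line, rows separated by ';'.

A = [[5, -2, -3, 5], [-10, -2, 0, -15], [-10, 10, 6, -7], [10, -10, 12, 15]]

REF = [5 -2 -3 5; 0 -6 -6 -5; 0 0 -6 -2; 0 0 0 2]

Forward elimination:
R2 <- R2 - (-2)*R1:  [  0  -6  -6  -5 ]
R3 <- R3 - (-2)*R1:  [ 0  6  0  3 ]
R4 <- R4 - (2)*R1:  [  0  -6  18   5 ]
R3 <- R3 - (-1)*R2:  [  0   0  -6  -2 ]
R4 <- R4 - (1)*R2:  [  0   0  24  10 ]
R4 <- R4 - (-4)*R3:  [ 0  0  0  2 ]
Row echelon form:
[ 5  -2  -3   5 ]
[ 0  -6  -6  -5 ]
[ 0   0  -6  -2 ]
[ 0   0   0   2 ]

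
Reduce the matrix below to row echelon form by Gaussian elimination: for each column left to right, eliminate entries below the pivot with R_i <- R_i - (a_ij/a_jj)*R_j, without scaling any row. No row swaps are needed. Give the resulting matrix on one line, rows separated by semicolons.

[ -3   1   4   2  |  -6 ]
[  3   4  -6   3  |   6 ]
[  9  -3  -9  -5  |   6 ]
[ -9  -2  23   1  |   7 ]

REF = [-3 1 4 2 -6; 0 5 -2 5 0; 0 0 3 1 -12; 0 0 0 -3 61]

Forward elimination:
R2 <- R2 - (-1)*R1:  [  0   5  -2   5   0 ]
R3 <- R3 - (-3)*R1:  [   0    0    3    1  -12 ]
R4 <- R4 - (3)*R1:  [  0  -5  11  -5  25 ]
R4 <- R4 - (-1)*R2:  [  0   0   9   0  25 ]
R4 <- R4 - (3)*R3:  [  0   0   0  -3  61 ]
Row echelon form:
[ -3  1   4   2  |   -6 ]
[  0  5  -2   5  |    0 ]
[  0  0   3   1  |  -12 ]
[  0  0   0  -3  |   61 ]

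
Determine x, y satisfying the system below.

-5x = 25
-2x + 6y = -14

Forward elimination on [A|b]:
R2 <- R2 - (2/5)*R1:  [   0    6  -24 ]
Row echelon form:
[ -5  0  |   25 ]
[  0  6  |  -24 ]
Back-substitution:
y = (-24) / 6 = -4
x = (25) / -5 = -5

(-5, -4)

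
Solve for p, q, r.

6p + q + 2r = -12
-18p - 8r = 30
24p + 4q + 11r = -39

(-3, 0, 3)

Forward elimination on [A|b]:
R2 <- R2 - (-3)*R1:  [  0   3  -2  -6 ]
R3 <- R3 - (4)*R1:  [ 0  0  3  9 ]
Row echelon form:
[ 6  1   2  |  -12 ]
[ 0  3  -2  |   -6 ]
[ 0  0   3  |    9 ]
Back-substitution:
r = (9) / 3 = 3
q = (-6 - (-2)*(3)) / 3 = 0
p = (-12 - (1)*(0) - (2)*(3)) / 6 = -3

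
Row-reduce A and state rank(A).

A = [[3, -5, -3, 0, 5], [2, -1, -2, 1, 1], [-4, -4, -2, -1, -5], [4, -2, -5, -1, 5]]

rank(A) = 4

Row reduction:
R2 <- R2 - (2/3)*R1:  [    0   7/3     0     1  -7/3 ]
R3 <- R3 - (-4/3)*R1:  [     0  -32/3     -6     -1    5/3 ]
R4 <- R4 - (4/3)*R1:  [    0  14/3    -1    -1  -5/3 ]
R3 <- R3 - (-32/7)*R2:  [    0     0    -6  25/7    -9 ]
R4 <- R4 - (2)*R2:  [  0   0  -1  -3   3 ]
R4 <- R4 - (1/6)*R3:  [       0        0        0  -151/42      9/2 ]
Row echelon form:
[ 3   -5  -3        0     5 ]
[ 0  7/3   0        1  -7/3 ]
[ 0    0  -6     25/7    -9 ]
[ 0    0   0  -151/42   9/2 ]
Nonzero rows / pivot columns: 4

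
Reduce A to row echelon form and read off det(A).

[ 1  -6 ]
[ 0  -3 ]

Forward elimination:
Upper-triangular form:
[ 1  -6 ]
[ 0  -3 ]
det(A) = (-1)^0 * (1) * (-3) = -3  (0 row swaps -> sign +1)

det(A) = -3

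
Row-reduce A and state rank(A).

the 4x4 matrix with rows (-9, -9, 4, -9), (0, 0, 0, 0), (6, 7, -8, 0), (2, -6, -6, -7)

Row reduction:
R3 <- R3 - (-2/3)*R1:  [     0      1  -16/3     -6 ]
R4 <- R4 - (-2/9)*R1:  [     0     -8  -46/9     -9 ]
R2 <-> R3   (pivot in column 2 was zero)
[ -9  -9      4  -9 ]
[  0   1  -16/3  -6 ]
[  0   0      0   0 ]
[  0  -8  -46/9  -9 ]
R4 <- R4 - (-8)*R2:  [      0       0  -430/9     -57 ]
R3 <-> R4   (pivot in column 3 was zero)
[ -9  -9       4   -9 ]
[  0   1   -16/3   -6 ]
[  0   0  -430/9  -57 ]
[  0   0       0    0 ]
Row echelon form:
[ -9  -9       4   -9 ]
[  0   1   -16/3   -6 ]
[  0   0  -430/9  -57 ]
[  0   0       0    0 ]
Nonzero rows / pivot columns: 3

rank(A) = 3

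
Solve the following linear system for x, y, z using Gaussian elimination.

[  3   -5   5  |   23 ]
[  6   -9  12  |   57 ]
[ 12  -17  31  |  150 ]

(1, 1, 5)

Forward elimination on [A|b]:
R2 <- R2 - (2)*R1:  [  0   1   2  11 ]
R3 <- R3 - (4)*R1:  [  0   3  11  58 ]
R3 <- R3 - (3)*R2:  [  0   0   5  25 ]
Row echelon form:
[ 3  -5  5  |  23 ]
[ 0   1  2  |  11 ]
[ 0   0  5  |  25 ]
Back-substitution:
z = (25) / 5 = 5
y = (11 - (2)*(5)) / 1 = 1
x = (23 - (-5)*(1) - (5)*(5)) / 3 = 1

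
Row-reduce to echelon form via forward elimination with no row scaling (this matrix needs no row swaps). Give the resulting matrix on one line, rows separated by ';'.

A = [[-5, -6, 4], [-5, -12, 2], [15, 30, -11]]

Forward elimination:
R2 <- R2 - (1)*R1:  [  0  -6  -2 ]
R3 <- R3 - (-3)*R1:  [  0  12   1 ]
R3 <- R3 - (-2)*R2:  [  0   0  -3 ]
Row echelon form:
[ -5  -6   4 ]
[  0  -6  -2 ]
[  0   0  -3 ]

REF = [-5 -6 4; 0 -6 -2; 0 0 -3]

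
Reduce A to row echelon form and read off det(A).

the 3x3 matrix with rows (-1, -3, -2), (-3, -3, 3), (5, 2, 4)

Forward elimination:
R2 <- R2 - (3)*R1:  [ 0  6  9 ]
R3 <- R3 - (-5)*R1:  [   0  -13   -6 ]
R3 <- R3 - (-13/6)*R2:  [    0     0  27/2 ]
Upper-triangular form:
[ -1  -3    -2 ]
[  0   6     9 ]
[  0   0  27/2 ]
det(A) = (-1)^0 * (-1) * (6) * (27/2) = -81  (0 row swaps -> sign +1)

det(A) = -81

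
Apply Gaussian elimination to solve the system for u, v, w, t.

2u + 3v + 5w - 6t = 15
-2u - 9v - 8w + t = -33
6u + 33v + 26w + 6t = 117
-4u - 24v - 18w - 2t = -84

(3, 3, 0, 0)

Forward elimination on [A|b]:
R2 <- R2 - (-1)*R1:  [   0   -6   -3   -5  -18 ]
R3 <- R3 - (3)*R1:  [  0  24  11  24  72 ]
R4 <- R4 - (-2)*R1:  [   0  -18   -8  -14  -54 ]
R3 <- R3 - (-4)*R2:  [  0   0  -1   4   0 ]
R4 <- R4 - (3)*R2:  [ 0  0  1  1  0 ]
R4 <- R4 - (-1)*R3:  [ 0  0  0  5  0 ]
Row echelon form:
[ 2   3   5  -6  |   15 ]
[ 0  -6  -3  -5  |  -18 ]
[ 0   0  -1   4  |    0 ]
[ 0   0   0   5  |    0 ]
Back-substitution:
t = (0) / 5 = 0
w = (0 - (4)*(0)) / -1 = 0
v = (-18 - (-3)*(0) - (-5)*(0)) / -6 = 3
u = (15 - (3)*(3) - (5)*(0) - (-6)*(0)) / 2 = 3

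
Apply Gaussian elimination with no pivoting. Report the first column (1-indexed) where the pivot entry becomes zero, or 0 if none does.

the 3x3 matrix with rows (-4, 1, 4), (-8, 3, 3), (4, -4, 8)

first zero-pivot column = 0

Naive forward elimination:
R2 <- R2 - (2)*R1:  [  0   1  -5 ]
R3 <- R3 - (-1)*R1:  [  0  -3  12 ]
R3 <- R3 - (-3)*R2:  [  0   0  -3 ]
All pivots nonzero; naive elimination completes without hitting a zero pivot.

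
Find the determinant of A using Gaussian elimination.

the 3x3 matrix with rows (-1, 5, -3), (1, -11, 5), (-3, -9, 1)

Forward elimination:
R2 <- R2 - (-1)*R1:  [  0  -6   2 ]
R3 <- R3 - (3)*R1:  [   0  -24   10 ]
R3 <- R3 - (4)*R2:  [ 0  0  2 ]
Upper-triangular form:
[ -1   5  -3 ]
[  0  -6   2 ]
[  0   0   2 ]
det(A) = (-1)^0 * (-1) * (-6) * (2) = 12  (0 row swaps -> sign +1)

det(A) = 12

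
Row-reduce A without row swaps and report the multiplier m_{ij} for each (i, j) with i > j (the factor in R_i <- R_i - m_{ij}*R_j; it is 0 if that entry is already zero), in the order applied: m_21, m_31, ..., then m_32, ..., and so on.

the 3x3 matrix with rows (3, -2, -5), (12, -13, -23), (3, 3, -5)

multipliers: 4, 1, -1

Forward elimination:
R2 <- R2 - (4)*R1:  [  0  -5  -3 ]
R3 <- R3 - (1)*R1:  [ 0  5  0 ]
R3 <- R3 - (-1)*R2:  [  0   0  -3 ]
Multipliers (in order of application): m_{21} = 4, m_{31} = 1, m_{32} = -1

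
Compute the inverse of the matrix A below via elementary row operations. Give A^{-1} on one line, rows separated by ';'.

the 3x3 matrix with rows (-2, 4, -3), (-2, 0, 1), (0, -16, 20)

Gauss-Jordan on [A | I]:
R1 <- (1/-2)*R1:  [    1    -2   3/2  |  -1/2     0     0 ]
R2 <- R2 - (-2)*R1:  [  0  -4   4  |  -1   1   0 ]
R2 <- (1/-4)*R2:  [    0     1    -1  |   1/4  -1/4     0 ]
R1 <- R1 - (-2)*R2:  [    1     0  -1/2  |     0  -1/2     0 ]
R3 <- R3 - (-16)*R2:  [  0   0   4  |   4  -4   1 ]
R3 <- (1/4)*R3:  [   0    0    1  |    1   -1  1/4 ]
R1 <- R1 - (-1/2)*R3:  [   1    0    0  |  1/2   -1  1/8 ]
R2 <- R2 - (-1)*R3:  [    0     1     0  |   5/4  -5/4   1/4 ]
Right block of [I | A^{-1}] is the inverse:
[ 1/2    -1  1/8 ]
[ 5/4  -5/4  1/4 ]
[   1    -1  1/4 ]

inverse = [1/2 -1 1/8; 5/4 -5/4 1/4; 1 -1 1/4]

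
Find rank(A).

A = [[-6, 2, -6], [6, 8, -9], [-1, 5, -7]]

rank(A) = 3

Row reduction:
R2 <- R2 - (-1)*R1:  [   0   10  -15 ]
R3 <- R3 - (1/6)*R1:  [    0  14/3    -6 ]
R3 <- R3 - (7/15)*R2:  [ 0  0  1 ]
Row echelon form:
[ -6   2   -6 ]
[  0  10  -15 ]
[  0   0    1 ]
Nonzero rows / pivot columns: 3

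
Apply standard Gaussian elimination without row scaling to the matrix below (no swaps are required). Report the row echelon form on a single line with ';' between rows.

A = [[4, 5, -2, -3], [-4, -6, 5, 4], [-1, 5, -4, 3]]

REF = [4 5 -2 -3; 0 -1 3 1; 0 0 57/4 17/2]

Forward elimination:
R2 <- R2 - (-1)*R1:  [  0  -1   3   1 ]
R3 <- R3 - (-1/4)*R1:  [    0  25/4  -9/2   9/4 ]
R3 <- R3 - (-25/4)*R2:  [    0     0  57/4  17/2 ]
Row echelon form:
[ 4   5    -2    -3 ]
[ 0  -1     3     1 ]
[ 0   0  57/4  17/2 ]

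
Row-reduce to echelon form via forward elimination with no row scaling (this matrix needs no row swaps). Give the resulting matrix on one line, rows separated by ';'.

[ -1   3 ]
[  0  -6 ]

REF = [-1 3; 0 -6]

Forward elimination:
Row echelon form:
[ -1   3 ]
[  0  -6 ]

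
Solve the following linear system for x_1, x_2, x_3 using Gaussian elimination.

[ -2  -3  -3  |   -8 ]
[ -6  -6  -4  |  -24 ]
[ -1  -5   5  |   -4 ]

Forward elimination on [A|b]:
R2 <- R2 - (3)*R1:  [ 0  3  5  0 ]
R3 <- R3 - (1/2)*R1:  [    0  -7/2  13/2     0 ]
R3 <- R3 - (-7/6)*R2:  [    0     0  37/3     0 ]
Row echelon form:
[ -2  -3    -3  |  -8 ]
[  0   3     5  |   0 ]
[  0   0  37/3  |   0 ]
Back-substitution:
x_3 = (0) / (37/3) = 0
x_2 = (0 - (5)*(0)) / 3 = 0
x_1 = (-8 - (-3)*(0) - (-3)*(0)) / -2 = 4

(4, 0, 0)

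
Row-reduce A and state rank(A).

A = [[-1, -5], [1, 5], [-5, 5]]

rank(A) = 2

Row reduction:
R2 <- R2 - (-1)*R1:  [ 0  0 ]
R3 <- R3 - (5)*R1:  [  0  30 ]
R2 <-> R3   (pivot in column 2 was zero)
[ -1  -5 ]
[  0  30 ]
[  0   0 ]
Row echelon form:
[ -1  -5 ]
[  0  30 ]
[  0   0 ]
Nonzero rows / pivot columns: 2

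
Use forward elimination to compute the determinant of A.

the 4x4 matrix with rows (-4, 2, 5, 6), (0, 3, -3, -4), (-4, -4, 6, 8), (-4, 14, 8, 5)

Forward elimination:
R3 <- R3 - (1)*R1:  [  0  -6   1   2 ]
R4 <- R4 - (1)*R1:  [  0  12   3  -1 ]
R3 <- R3 - (-2)*R2:  [  0   0  -5  -6 ]
R4 <- R4 - (4)*R2:  [  0   0  15  15 ]
R4 <- R4 - (-3)*R3:  [  0   0   0  -3 ]
Upper-triangular form:
[ -4  2   5   6 ]
[  0  3  -3  -4 ]
[  0  0  -5  -6 ]
[  0  0   0  -3 ]
det(A) = (-1)^0 * (-4) * (3) * (-5) * (-3) = -180  (0 row swaps -> sign +1)

det(A) = -180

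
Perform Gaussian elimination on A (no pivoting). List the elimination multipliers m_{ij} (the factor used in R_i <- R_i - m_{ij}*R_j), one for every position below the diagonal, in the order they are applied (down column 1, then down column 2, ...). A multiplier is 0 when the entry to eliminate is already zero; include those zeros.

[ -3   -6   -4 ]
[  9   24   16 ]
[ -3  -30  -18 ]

Forward elimination:
R2 <- R2 - (-3)*R1:  [ 0  6  4 ]
R3 <- R3 - (1)*R1:  [   0  -24  -14 ]
R3 <- R3 - (-4)*R2:  [ 0  0  2 ]
Multipliers (in order of application): m_{21} = -3, m_{31} = 1, m_{32} = -4

multipliers: -3, 1, -4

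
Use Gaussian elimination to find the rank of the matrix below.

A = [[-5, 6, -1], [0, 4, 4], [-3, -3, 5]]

Row reduction:
R3 <- R3 - (3/5)*R1:  [     0  -33/5   28/5 ]
R3 <- R3 - (-33/20)*R2:  [    0     0  61/5 ]
Row echelon form:
[ -5  6    -1 ]
[  0  4     4 ]
[  0  0  61/5 ]
Nonzero rows / pivot columns: 3

rank(A) = 3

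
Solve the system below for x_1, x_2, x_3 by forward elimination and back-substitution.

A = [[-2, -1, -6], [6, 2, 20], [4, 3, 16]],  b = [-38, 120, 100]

Forward elimination on [A|b]:
R2 <- R2 - (-3)*R1:  [  0  -1   2   6 ]
R3 <- R3 - (-2)*R1:  [  0   1   4  24 ]
R3 <- R3 - (-1)*R2:  [  0   0   6  30 ]
Row echelon form:
[ -2  -1  -6  |  -38 ]
[  0  -1   2  |    6 ]
[  0   0   6  |   30 ]
Back-substitution:
x_3 = (30) / 6 = 5
x_2 = (6 - (2)*(5)) / -1 = 4
x_1 = (-38 - (-1)*(4) - (-6)*(5)) / -2 = 2

(2, 4, 5)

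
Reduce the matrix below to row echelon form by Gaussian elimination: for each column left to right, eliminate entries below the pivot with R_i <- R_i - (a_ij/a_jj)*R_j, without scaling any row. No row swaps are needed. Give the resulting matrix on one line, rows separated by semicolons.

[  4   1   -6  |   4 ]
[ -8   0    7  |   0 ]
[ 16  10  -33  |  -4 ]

REF = [4 1 -6 4; 0 2 -5 8; 0 0 6 -44]

Forward elimination:
R2 <- R2 - (-2)*R1:  [  0   2  -5   8 ]
R3 <- R3 - (4)*R1:  [   0    6   -9  -20 ]
R3 <- R3 - (3)*R2:  [   0    0    6  -44 ]
Row echelon form:
[ 4  1  -6  |    4 ]
[ 0  2  -5  |    8 ]
[ 0  0   6  |  -44 ]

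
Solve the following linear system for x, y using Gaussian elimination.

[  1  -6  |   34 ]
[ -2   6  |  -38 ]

(4, -5)

Forward elimination on [A|b]:
R2 <- R2 - (-2)*R1:  [  0  -6  30 ]
Row echelon form:
[ 1  -6  |  34 ]
[ 0  -6  |  30 ]
Back-substitution:
y = (30) / -6 = -5
x = (34 - (-6)*(-5)) / 1 = 4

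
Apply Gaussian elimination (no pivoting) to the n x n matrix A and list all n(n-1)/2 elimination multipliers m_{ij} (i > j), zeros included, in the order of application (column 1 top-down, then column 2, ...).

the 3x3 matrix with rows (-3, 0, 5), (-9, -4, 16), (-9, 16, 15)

Forward elimination:
R2 <- R2 - (3)*R1:  [  0  -4   1 ]
R3 <- R3 - (3)*R1:  [  0  16   0 ]
R3 <- R3 - (-4)*R2:  [ 0  0  4 ]
Multipliers (in order of application): m_{21} = 3, m_{31} = 3, m_{32} = -4

multipliers: 3, 3, -4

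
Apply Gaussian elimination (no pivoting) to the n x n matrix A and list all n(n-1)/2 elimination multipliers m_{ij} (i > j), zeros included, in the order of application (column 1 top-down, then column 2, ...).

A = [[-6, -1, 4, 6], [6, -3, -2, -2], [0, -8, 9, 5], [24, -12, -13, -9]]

multipliers: -1, 0, -4, 2, 4, -1

Forward elimination:
R2 <- R2 - (-1)*R1:  [  0  -4   2   4 ]
R3: entry in column 1 is already 0 -> m_{31} = 0 (no row operation needed)
R4 <- R4 - (-4)*R1:  [   0  -16    3   15 ]
R3 <- R3 - (2)*R2:  [  0   0   5  -3 ]
R4 <- R4 - (4)*R2:  [  0   0  -5  -1 ]
R4 <- R4 - (-1)*R3:  [  0   0   0  -4 ]
Multipliers (in order of application): m_{21} = -1, m_{31} = 0, m_{41} = -4, m_{32} = 2, m_{42} = 4, m_{43} = -1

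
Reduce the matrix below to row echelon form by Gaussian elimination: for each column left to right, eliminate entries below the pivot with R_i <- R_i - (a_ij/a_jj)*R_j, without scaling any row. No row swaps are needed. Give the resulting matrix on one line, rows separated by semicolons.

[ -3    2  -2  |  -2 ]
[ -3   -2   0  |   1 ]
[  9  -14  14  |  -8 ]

Forward elimination:
R2 <- R2 - (1)*R1:  [  0  -4   2   3 ]
R3 <- R3 - (-3)*R1:  [   0   -8    8  -14 ]
R3 <- R3 - (2)*R2:  [   0    0    4  -20 ]
Row echelon form:
[ -3   2  -2  |   -2 ]
[  0  -4   2  |    3 ]
[  0   0   4  |  -20 ]

REF = [-3 2 -2 -2; 0 -4 2 3; 0 0 4 -20]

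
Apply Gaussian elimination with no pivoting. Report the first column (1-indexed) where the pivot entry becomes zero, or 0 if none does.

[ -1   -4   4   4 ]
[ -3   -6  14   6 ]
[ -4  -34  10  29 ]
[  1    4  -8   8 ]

first zero-pivot column = 3

Naive forward elimination:
R2 <- R2 - (3)*R1:  [  0   6   2  -6 ]
R3 <- R3 - (4)*R1:  [   0  -18   -6   13 ]
R4 <- R4 - (-1)*R1:  [  0   0  -4  12 ]
R3 <- R3 - (-3)*R2:  [  0   0   0  -5 ]
Matrix at this point:
[ -1  -4   4   4 ]
[  0   6   2  -6 ]
[  0   0   0  -5 ]
[  0   0  -4  12 ]
Pivot entry (3,3) is zero but row 4 has -4 in column 3 -> naive elimination stops; a row interchange (e.g. R3 <-> R4) would be required here.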